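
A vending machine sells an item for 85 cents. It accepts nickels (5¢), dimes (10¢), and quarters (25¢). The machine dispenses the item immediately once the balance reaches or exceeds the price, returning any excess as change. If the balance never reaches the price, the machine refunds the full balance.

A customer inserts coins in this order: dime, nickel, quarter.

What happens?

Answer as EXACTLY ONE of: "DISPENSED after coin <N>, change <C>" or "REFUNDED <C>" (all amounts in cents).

Price: 85¢
Coin 1 (dime, 10¢): balance = 10¢
Coin 2 (nickel, 5¢): balance = 15¢
Coin 3 (quarter, 25¢): balance = 40¢
All coins inserted, balance 40¢ < price 85¢ → REFUND 40¢

Answer: REFUNDED 40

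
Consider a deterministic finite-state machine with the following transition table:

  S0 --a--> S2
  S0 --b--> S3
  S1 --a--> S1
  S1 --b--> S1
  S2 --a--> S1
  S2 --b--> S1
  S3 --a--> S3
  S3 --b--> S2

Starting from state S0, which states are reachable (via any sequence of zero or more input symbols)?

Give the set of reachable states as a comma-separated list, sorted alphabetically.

Answer: S0, S1, S2, S3

Derivation:
BFS from S0:
  visit S0: S0--a-->S2 (new), S0--b-->S3 (new)
  visit S2: S2--a-->S1 (new), S2--b-->S1 (seen)
  visit S3: S3--a-->S3 (seen), S3--b-->S2 (seen)
  visit S1: S1--a-->S1 (seen), S1--b-->S1 (seen)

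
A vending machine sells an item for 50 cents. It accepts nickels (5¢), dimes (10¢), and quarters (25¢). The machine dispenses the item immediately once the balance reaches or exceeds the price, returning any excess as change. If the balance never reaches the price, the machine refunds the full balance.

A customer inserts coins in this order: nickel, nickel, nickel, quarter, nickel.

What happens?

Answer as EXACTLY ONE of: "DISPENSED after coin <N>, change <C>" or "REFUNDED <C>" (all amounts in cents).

Price: 50¢
Coin 1 (nickel, 5¢): balance = 5¢
Coin 2 (nickel, 5¢): balance = 10¢
Coin 3 (nickel, 5¢): balance = 15¢
Coin 4 (quarter, 25¢): balance = 40¢
Coin 5 (nickel, 5¢): balance = 45¢
All coins inserted, balance 45¢ < price 50¢ → REFUND 45¢

Answer: REFUNDED 45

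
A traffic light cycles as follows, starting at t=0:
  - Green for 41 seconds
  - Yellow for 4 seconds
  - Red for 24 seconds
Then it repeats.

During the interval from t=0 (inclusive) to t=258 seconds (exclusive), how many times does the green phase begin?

Answer: 4

Derivation:
Cycle = 41+4+24 = 69s
green phase starts at t = k*69 + 0 for k=0,1,2,...
Need k*69+0 < 258 → k < 3.739
k ∈ {0, ..., 3} → 4 starts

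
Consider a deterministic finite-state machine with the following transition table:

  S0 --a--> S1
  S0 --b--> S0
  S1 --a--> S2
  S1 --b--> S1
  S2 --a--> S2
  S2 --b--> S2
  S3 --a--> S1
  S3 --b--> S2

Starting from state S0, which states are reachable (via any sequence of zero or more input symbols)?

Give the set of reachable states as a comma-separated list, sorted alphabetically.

Answer: S0, S1, S2

Derivation:
BFS from S0:
  visit S0: S0--a-->S1 (new), S0--b-->S0 (seen)
  visit S1: S1--a-->S2 (new), S1--b-->S1 (seen)
  visit S2: S2--a-->S2 (seen), S2--b-->S2 (seen)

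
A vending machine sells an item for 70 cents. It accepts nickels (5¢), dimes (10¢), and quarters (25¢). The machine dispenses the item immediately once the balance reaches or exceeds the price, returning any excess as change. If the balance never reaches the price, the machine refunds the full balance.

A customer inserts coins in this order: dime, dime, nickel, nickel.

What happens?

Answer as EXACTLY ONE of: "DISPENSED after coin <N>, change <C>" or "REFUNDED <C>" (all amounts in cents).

Answer: REFUNDED 30

Derivation:
Price: 70¢
Coin 1 (dime, 10¢): balance = 10¢
Coin 2 (dime, 10¢): balance = 20¢
Coin 3 (nickel, 5¢): balance = 25¢
Coin 4 (nickel, 5¢): balance = 30¢
All coins inserted, balance 30¢ < price 70¢ → REFUND 30¢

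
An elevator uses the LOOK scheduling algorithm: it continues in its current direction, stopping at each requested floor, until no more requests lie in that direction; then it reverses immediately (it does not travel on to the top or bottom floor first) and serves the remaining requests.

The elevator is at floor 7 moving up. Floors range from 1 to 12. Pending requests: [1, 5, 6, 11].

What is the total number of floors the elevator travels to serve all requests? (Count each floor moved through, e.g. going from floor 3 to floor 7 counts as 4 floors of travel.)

Start at floor 7 moving up, LOOK stop order: [11, 6, 5, 1]
  7 → 11: |11-7| = 4, total = 4
  11 → 6: |6-11| = 5, total = 9
  6 → 5: |5-6| = 1, total = 10
  5 → 1: |1-5| = 4, total = 14

Answer: 14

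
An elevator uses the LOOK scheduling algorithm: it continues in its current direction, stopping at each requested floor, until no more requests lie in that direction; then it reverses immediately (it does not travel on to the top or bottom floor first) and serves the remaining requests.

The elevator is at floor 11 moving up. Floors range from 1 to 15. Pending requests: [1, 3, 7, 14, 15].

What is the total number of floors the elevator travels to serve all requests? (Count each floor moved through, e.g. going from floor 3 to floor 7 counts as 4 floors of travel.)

Start at floor 11 moving up, LOOK stop order: [14, 15, 7, 3, 1]
  11 → 14: |14-11| = 3, total = 3
  14 → 15: |15-14| = 1, total = 4
  15 → 7: |7-15| = 8, total = 12
  7 → 3: |3-7| = 4, total = 16
  3 → 1: |1-3| = 2, total = 18

Answer: 18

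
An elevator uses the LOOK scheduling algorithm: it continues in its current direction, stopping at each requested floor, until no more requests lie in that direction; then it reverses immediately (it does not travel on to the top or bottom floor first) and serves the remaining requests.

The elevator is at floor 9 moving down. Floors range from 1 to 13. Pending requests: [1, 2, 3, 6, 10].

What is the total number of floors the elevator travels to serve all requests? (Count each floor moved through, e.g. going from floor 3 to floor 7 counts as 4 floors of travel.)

Start at floor 9 moving down, LOOK stop order: [6, 3, 2, 1, 10]
  9 → 6: |6-9| = 3, total = 3
  6 → 3: |3-6| = 3, total = 6
  3 → 2: |2-3| = 1, total = 7
  2 → 1: |1-2| = 1, total = 8
  1 → 10: |10-1| = 9, total = 17

Answer: 17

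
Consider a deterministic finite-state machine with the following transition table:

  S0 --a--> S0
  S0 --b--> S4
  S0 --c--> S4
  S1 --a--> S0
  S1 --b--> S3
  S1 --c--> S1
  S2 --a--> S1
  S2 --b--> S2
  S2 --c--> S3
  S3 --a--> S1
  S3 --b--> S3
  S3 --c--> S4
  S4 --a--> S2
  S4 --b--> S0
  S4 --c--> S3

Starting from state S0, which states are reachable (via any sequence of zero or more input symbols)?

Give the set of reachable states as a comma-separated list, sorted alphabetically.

Answer: S0, S1, S2, S3, S4

Derivation:
BFS from S0:
  visit S0: S0--a-->S0 (seen), S0--b-->S4 (new), S0--c-->S4 (seen)
  visit S4: S4--a-->S2 (new), S4--b-->S0 (seen), S4--c-->S3 (new)
  visit S2: S2--a-->S1 (new), S2--b-->S2 (seen), S2--c-->S3 (seen)
  visit S3: S3--a-->S1 (seen), S3--b-->S3 (seen), S3--c-->S4 (seen)
  visit S1: S1--a-->S0 (seen), S1--b-->S3 (seen), S1--c-->S1 (seen)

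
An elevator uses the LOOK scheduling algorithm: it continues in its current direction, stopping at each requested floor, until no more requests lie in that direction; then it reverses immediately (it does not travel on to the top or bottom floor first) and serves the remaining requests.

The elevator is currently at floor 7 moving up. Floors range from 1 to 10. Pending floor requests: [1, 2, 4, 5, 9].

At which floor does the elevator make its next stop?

Current floor: 7, direction: up
Requests above: [9]
Requests below: [1, 2, 4, 5]
Moving up and requests lie above → nearest above is min([9]) = 9

Answer: 9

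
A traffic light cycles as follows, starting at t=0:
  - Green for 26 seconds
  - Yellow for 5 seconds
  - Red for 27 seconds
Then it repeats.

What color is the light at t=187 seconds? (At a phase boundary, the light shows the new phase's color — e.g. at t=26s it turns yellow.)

Answer: green

Derivation:
Cycle length = 26 + 5 + 27 = 58s
t = 187, phase_t = 187 mod 58 = 13
13 < 26 (green end) → GREEN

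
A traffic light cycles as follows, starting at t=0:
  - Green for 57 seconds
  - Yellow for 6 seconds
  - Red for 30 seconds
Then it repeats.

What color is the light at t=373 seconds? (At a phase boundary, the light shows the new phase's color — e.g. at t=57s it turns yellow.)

Answer: green

Derivation:
Cycle length = 57 + 6 + 30 = 93s
t = 373, phase_t = 373 mod 93 = 1
1 < 57 (green end) → GREEN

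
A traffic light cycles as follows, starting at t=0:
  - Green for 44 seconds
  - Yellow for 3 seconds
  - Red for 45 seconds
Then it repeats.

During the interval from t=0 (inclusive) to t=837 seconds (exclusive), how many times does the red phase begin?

Answer: 9

Derivation:
Cycle = 44+3+45 = 92s
red phase starts at t = k*92 + 47 for k=0,1,2,...
Need k*92+47 < 837 → k < 8.587
k ∈ {0, ..., 8} → 9 starts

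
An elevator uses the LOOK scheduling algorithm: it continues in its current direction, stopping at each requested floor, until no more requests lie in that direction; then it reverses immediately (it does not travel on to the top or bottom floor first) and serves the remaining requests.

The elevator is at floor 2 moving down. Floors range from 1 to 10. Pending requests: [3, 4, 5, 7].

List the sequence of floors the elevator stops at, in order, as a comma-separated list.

Current: 2, moving DOWN
Serve below first (descending): []
Then reverse, serve above (ascending): [3, 4, 5, 7]

Answer: 3, 4, 5, 7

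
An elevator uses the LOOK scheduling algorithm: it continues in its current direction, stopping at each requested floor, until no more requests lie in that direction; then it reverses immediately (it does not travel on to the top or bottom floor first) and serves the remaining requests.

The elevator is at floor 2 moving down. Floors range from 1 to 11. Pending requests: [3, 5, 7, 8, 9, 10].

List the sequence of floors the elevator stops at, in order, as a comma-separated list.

Current: 2, moving DOWN
Serve below first (descending): []
Then reverse, serve above (ascending): [3, 5, 7, 8, 9, 10]

Answer: 3, 5, 7, 8, 9, 10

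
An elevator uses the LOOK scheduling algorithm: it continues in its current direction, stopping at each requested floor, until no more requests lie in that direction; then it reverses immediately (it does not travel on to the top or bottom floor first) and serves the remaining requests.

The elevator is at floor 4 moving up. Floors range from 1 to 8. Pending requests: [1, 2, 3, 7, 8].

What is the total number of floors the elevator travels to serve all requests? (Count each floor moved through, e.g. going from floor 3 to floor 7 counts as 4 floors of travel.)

Answer: 11

Derivation:
Start at floor 4 moving up, LOOK stop order: [7, 8, 3, 2, 1]
  4 → 7: |7-4| = 3, total = 3
  7 → 8: |8-7| = 1, total = 4
  8 → 3: |3-8| = 5, total = 9
  3 → 2: |2-3| = 1, total = 10
  2 → 1: |1-2| = 1, total = 11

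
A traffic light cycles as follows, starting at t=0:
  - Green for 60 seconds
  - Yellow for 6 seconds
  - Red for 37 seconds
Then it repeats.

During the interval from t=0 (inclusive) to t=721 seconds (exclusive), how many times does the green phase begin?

Cycle = 60+6+37 = 103s
green phase starts at t = k*103 + 0 for k=0,1,2,...
Need k*103+0 < 721 → k < 7.000
k ∈ {0, ..., 6} → 7 starts

Answer: 7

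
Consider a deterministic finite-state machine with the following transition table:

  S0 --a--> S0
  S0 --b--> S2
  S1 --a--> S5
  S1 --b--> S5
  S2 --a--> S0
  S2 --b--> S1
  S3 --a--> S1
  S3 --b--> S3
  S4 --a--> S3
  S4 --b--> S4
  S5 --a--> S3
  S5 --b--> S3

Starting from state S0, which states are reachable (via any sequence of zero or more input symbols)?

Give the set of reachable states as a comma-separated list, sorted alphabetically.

BFS from S0:
  visit S0: S0--a-->S0 (seen), S0--b-->S2 (new)
  visit S2: S2--a-->S0 (seen), S2--b-->S1 (new)
  visit S1: S1--a-->S5 (new), S1--b-->S5 (seen)
  visit S5: S5--a-->S3 (new), S5--b-->S3 (seen)
  visit S3: S3--a-->S1 (seen), S3--b-->S3 (seen)

Answer: S0, S1, S2, S3, S5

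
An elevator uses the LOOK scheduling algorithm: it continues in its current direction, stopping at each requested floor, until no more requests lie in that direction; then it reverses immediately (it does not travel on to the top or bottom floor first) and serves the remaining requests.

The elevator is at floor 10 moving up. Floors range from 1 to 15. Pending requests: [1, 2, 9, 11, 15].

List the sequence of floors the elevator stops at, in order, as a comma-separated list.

Answer: 11, 15, 9, 2, 1

Derivation:
Current: 10, moving UP
Serve above first (ascending): [11, 15]
Then reverse, serve below (descending): [9, 2, 1]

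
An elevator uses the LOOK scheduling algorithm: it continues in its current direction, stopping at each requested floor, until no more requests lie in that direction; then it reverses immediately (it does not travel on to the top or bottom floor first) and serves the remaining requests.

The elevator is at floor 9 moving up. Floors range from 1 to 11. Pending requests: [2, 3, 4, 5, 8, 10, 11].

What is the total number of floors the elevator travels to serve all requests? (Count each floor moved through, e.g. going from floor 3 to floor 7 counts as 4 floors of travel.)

Start at floor 9 moving up, LOOK stop order: [10, 11, 8, 5, 4, 3, 2]
  9 → 10: |10-9| = 1, total = 1
  10 → 11: |11-10| = 1, total = 2
  11 → 8: |8-11| = 3, total = 5
  8 → 5: |5-8| = 3, total = 8
  5 → 4: |4-5| = 1, total = 9
  4 → 3: |3-4| = 1, total = 10
  3 → 2: |2-3| = 1, total = 11

Answer: 11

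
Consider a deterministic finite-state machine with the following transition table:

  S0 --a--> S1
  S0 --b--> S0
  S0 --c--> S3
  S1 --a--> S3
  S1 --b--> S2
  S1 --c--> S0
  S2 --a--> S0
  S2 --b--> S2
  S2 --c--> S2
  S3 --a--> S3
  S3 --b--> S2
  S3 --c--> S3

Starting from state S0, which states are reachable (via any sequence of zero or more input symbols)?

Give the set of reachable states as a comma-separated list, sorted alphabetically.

BFS from S0:
  visit S0: S0--a-->S1 (new), S0--b-->S0 (seen), S0--c-->S3 (new)
  visit S1: S1--a-->S3 (seen), S1--b-->S2 (new), S1--c-->S0 (seen)
  visit S3: S3--a-->S3 (seen), S3--b-->S2 (seen), S3--c-->S3 (seen)
  visit S2: S2--a-->S0 (seen), S2--b-->S2 (seen), S2--c-->S2 (seen)

Answer: S0, S1, S2, S3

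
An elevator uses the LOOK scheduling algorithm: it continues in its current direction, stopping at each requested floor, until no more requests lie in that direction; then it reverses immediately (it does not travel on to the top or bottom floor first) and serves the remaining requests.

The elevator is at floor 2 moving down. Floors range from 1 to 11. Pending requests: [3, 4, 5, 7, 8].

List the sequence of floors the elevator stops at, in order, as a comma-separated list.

Current: 2, moving DOWN
Serve below first (descending): []
Then reverse, serve above (ascending): [3, 4, 5, 7, 8]

Answer: 3, 4, 5, 7, 8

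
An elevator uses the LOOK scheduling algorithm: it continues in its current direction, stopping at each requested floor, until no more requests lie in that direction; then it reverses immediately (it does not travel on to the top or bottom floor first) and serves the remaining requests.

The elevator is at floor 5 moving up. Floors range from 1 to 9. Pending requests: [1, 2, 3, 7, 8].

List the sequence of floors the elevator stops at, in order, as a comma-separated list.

Answer: 7, 8, 3, 2, 1

Derivation:
Current: 5, moving UP
Serve above first (ascending): [7, 8]
Then reverse, serve below (descending): [3, 2, 1]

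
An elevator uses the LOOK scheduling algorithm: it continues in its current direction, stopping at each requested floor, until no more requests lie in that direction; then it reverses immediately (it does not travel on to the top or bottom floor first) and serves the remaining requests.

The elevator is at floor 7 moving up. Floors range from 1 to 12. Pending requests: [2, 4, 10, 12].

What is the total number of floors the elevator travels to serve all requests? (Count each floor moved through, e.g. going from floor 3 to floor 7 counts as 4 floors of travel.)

Start at floor 7 moving up, LOOK stop order: [10, 12, 4, 2]
  7 → 10: |10-7| = 3, total = 3
  10 → 12: |12-10| = 2, total = 5
  12 → 4: |4-12| = 8, total = 13
  4 → 2: |2-4| = 2, total = 15

Answer: 15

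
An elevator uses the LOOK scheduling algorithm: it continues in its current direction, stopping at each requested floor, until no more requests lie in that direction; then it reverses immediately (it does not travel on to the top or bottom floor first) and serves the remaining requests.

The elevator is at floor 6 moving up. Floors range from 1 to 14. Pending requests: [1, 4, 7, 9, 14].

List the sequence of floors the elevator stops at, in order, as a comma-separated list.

Current: 6, moving UP
Serve above first (ascending): [7, 9, 14]
Then reverse, serve below (descending): [4, 1]

Answer: 7, 9, 14, 4, 1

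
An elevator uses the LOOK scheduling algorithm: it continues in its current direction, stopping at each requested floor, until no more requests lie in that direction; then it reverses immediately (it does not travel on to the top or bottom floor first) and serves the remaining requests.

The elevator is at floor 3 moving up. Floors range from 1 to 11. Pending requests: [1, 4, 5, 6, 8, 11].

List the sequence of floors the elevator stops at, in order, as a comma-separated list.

Answer: 4, 5, 6, 8, 11, 1

Derivation:
Current: 3, moving UP
Serve above first (ascending): [4, 5, 6, 8, 11]
Then reverse, serve below (descending): [1]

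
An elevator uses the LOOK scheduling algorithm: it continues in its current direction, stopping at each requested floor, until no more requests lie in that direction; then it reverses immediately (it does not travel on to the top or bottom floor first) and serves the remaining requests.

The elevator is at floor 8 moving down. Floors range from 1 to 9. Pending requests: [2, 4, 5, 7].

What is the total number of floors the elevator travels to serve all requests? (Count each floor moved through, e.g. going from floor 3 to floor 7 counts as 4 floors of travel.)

Start at floor 8 moving down, LOOK stop order: [7, 5, 4, 2]
  8 → 7: |7-8| = 1, total = 1
  7 → 5: |5-7| = 2, total = 3
  5 → 4: |4-5| = 1, total = 4
  4 → 2: |2-4| = 2, total = 6

Answer: 6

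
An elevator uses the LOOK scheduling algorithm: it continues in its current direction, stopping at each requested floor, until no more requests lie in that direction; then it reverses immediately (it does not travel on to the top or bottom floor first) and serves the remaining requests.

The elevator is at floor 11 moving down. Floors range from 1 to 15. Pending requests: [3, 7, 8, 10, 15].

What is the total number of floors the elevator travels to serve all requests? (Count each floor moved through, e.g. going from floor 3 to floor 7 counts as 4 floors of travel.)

Answer: 20

Derivation:
Start at floor 11 moving down, LOOK stop order: [10, 8, 7, 3, 15]
  11 → 10: |10-11| = 1, total = 1
  10 → 8: |8-10| = 2, total = 3
  8 → 7: |7-8| = 1, total = 4
  7 → 3: |3-7| = 4, total = 8
  3 → 15: |15-3| = 12, total = 20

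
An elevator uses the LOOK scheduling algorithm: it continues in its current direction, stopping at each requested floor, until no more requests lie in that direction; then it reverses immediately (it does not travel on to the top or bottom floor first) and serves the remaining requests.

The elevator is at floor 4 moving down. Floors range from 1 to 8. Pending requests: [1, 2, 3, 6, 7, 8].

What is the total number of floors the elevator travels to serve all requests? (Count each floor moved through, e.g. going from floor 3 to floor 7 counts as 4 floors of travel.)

Start at floor 4 moving down, LOOK stop order: [3, 2, 1, 6, 7, 8]
  4 → 3: |3-4| = 1, total = 1
  3 → 2: |2-3| = 1, total = 2
  2 → 1: |1-2| = 1, total = 3
  1 → 6: |6-1| = 5, total = 8
  6 → 7: |7-6| = 1, total = 9
  7 → 8: |8-7| = 1, total = 10

Answer: 10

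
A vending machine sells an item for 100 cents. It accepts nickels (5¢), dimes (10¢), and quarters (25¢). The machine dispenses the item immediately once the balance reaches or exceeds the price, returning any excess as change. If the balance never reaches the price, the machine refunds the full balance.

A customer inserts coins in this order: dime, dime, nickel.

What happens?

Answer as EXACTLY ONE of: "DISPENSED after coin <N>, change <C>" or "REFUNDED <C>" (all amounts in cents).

Price: 100¢
Coin 1 (dime, 10¢): balance = 10¢
Coin 2 (dime, 10¢): balance = 20¢
Coin 3 (nickel, 5¢): balance = 25¢
All coins inserted, balance 25¢ < price 100¢ → REFUND 25¢

Answer: REFUNDED 25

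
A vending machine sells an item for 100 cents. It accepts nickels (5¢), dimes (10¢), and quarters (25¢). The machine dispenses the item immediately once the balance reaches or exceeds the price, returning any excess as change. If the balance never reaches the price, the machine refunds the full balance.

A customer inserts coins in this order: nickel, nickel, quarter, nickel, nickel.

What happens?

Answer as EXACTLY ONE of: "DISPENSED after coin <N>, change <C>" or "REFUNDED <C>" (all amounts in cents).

Answer: REFUNDED 45

Derivation:
Price: 100¢
Coin 1 (nickel, 5¢): balance = 5¢
Coin 2 (nickel, 5¢): balance = 10¢
Coin 3 (quarter, 25¢): balance = 35¢
Coin 4 (nickel, 5¢): balance = 40¢
Coin 5 (nickel, 5¢): balance = 45¢
All coins inserted, balance 45¢ < price 100¢ → REFUND 45¢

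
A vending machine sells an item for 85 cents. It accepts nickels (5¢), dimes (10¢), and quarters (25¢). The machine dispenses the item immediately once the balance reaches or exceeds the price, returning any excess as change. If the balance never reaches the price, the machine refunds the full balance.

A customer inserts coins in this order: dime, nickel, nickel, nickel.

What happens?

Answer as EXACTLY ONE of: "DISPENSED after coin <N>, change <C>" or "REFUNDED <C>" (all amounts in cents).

Price: 85¢
Coin 1 (dime, 10¢): balance = 10¢
Coin 2 (nickel, 5¢): balance = 15¢
Coin 3 (nickel, 5¢): balance = 20¢
Coin 4 (nickel, 5¢): balance = 25¢
All coins inserted, balance 25¢ < price 85¢ → REFUND 25¢

Answer: REFUNDED 25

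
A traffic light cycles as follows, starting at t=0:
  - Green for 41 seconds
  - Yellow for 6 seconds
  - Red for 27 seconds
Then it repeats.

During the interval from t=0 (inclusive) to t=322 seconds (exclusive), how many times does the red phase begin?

Answer: 4

Derivation:
Cycle = 41+6+27 = 74s
red phase starts at t = k*74 + 47 for k=0,1,2,...
Need k*74+47 < 322 → k < 3.716
k ∈ {0, ..., 3} → 4 starts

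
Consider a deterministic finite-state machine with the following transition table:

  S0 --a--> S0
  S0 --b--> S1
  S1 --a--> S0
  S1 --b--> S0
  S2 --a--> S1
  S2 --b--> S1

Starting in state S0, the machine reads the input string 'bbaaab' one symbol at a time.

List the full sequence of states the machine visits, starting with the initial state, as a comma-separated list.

Start: S0
  read 'b': S0 --b--> S1
  read 'b': S1 --b--> S0
  read 'a': S0 --a--> S0
  read 'a': S0 --a--> S0
  read 'a': S0 --a--> S0
  read 'b': S0 --b--> S1

Answer: S0, S1, S0, S0, S0, S0, S1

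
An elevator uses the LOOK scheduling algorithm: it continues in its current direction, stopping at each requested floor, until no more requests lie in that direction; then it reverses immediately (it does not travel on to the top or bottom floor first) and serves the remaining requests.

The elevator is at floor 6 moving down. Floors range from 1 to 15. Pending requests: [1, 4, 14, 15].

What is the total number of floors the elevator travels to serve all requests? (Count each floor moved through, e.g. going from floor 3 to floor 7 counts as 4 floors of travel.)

Start at floor 6 moving down, LOOK stop order: [4, 1, 14, 15]
  6 → 4: |4-6| = 2, total = 2
  4 → 1: |1-4| = 3, total = 5
  1 → 14: |14-1| = 13, total = 18
  14 → 15: |15-14| = 1, total = 19

Answer: 19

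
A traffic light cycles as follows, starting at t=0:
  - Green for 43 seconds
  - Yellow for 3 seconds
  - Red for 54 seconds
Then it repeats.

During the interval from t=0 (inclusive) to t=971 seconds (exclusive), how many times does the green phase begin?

Answer: 10

Derivation:
Cycle = 43+3+54 = 100s
green phase starts at t = k*100 + 0 for k=0,1,2,...
Need k*100+0 < 971 → k < 9.710
k ∈ {0, ..., 9} → 10 starts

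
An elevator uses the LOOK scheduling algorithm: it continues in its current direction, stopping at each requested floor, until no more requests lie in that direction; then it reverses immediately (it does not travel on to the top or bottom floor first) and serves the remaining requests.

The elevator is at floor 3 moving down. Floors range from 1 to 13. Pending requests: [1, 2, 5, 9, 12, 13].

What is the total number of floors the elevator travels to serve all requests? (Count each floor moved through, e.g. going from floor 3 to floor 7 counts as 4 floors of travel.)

Answer: 14

Derivation:
Start at floor 3 moving down, LOOK stop order: [2, 1, 5, 9, 12, 13]
  3 → 2: |2-3| = 1, total = 1
  2 → 1: |1-2| = 1, total = 2
  1 → 5: |5-1| = 4, total = 6
  5 → 9: |9-5| = 4, total = 10
  9 → 12: |12-9| = 3, total = 13
  12 → 13: |13-12| = 1, total = 14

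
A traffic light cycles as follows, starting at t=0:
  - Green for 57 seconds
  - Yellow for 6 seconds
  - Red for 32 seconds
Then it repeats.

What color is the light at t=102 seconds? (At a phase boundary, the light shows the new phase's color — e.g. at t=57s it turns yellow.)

Cycle length = 57 + 6 + 32 = 95s
t = 102, phase_t = 102 mod 95 = 7
7 < 57 (green end) → GREEN

Answer: green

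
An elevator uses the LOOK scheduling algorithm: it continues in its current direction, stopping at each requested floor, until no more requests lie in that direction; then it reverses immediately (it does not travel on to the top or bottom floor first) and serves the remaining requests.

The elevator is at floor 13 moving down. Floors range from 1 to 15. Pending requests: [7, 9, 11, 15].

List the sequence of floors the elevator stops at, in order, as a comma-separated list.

Answer: 11, 9, 7, 15

Derivation:
Current: 13, moving DOWN
Serve below first (descending): [11, 9, 7]
Then reverse, serve above (ascending): [15]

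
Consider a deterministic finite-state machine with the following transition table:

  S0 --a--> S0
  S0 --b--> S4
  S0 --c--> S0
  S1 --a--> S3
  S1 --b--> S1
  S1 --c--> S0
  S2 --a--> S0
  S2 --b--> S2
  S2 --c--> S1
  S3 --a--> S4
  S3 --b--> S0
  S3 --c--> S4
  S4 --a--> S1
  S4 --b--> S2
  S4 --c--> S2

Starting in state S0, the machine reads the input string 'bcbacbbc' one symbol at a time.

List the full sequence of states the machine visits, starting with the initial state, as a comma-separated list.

Answer: S0, S4, S2, S2, S0, S0, S4, S2, S1

Derivation:
Start: S0
  read 'b': S0 --b--> S4
  read 'c': S4 --c--> S2
  read 'b': S2 --b--> S2
  read 'a': S2 --a--> S0
  read 'c': S0 --c--> S0
  read 'b': S0 --b--> S4
  read 'b': S4 --b--> S2
  read 'c': S2 --c--> S1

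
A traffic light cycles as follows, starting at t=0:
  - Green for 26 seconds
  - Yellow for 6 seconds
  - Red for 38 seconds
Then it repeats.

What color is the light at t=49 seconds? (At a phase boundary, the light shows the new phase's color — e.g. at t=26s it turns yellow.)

Cycle length = 26 + 6 + 38 = 70s
t = 49, phase_t = 49 mod 70 = 49
49 >= 32 → RED

Answer: red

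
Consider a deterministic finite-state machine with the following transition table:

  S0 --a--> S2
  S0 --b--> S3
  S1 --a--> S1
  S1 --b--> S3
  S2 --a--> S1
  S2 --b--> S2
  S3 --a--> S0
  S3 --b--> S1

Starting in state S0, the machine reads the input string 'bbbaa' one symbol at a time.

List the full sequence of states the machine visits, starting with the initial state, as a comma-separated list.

Start: S0
  read 'b': S0 --b--> S3
  read 'b': S3 --b--> S1
  read 'b': S1 --b--> S3
  read 'a': S3 --a--> S0
  read 'a': S0 --a--> S2

Answer: S0, S3, S1, S3, S0, S2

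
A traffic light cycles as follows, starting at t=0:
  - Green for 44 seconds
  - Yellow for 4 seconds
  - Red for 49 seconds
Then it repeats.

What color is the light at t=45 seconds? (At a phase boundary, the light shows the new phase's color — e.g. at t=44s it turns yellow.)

Cycle length = 44 + 4 + 49 = 97s
t = 45, phase_t = 45 mod 97 = 45
44 <= 45 < 48 (yellow end) → YELLOW

Answer: yellow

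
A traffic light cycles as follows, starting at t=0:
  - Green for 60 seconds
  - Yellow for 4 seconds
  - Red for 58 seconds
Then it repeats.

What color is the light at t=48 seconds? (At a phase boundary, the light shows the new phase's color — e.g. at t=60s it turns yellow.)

Cycle length = 60 + 4 + 58 = 122s
t = 48, phase_t = 48 mod 122 = 48
48 < 60 (green end) → GREEN

Answer: green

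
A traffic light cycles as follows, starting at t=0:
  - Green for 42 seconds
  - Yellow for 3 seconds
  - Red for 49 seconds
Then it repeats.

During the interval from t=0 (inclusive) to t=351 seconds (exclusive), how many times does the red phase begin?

Cycle = 42+3+49 = 94s
red phase starts at t = k*94 + 45 for k=0,1,2,...
Need k*94+45 < 351 → k < 3.255
k ∈ {0, ..., 3} → 4 starts

Answer: 4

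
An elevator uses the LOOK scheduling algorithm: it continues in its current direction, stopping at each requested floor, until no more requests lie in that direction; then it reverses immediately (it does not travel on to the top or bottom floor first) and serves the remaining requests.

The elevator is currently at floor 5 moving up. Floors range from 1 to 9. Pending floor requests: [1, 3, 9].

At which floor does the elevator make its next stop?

Answer: 9

Derivation:
Current floor: 5, direction: up
Requests above: [9]
Requests below: [1, 3]
Moving up and requests lie above → nearest above is min([9]) = 9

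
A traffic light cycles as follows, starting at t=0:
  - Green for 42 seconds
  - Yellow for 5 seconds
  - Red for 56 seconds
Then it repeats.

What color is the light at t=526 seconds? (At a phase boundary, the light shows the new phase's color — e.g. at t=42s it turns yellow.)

Cycle length = 42 + 5 + 56 = 103s
t = 526, phase_t = 526 mod 103 = 11
11 < 42 (green end) → GREEN

Answer: green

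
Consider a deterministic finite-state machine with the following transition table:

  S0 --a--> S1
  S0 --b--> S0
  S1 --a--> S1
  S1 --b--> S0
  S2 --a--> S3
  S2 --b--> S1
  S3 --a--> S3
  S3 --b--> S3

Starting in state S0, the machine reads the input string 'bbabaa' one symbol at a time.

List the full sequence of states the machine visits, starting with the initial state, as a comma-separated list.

Start: S0
  read 'b': S0 --b--> S0
  read 'b': S0 --b--> S0
  read 'a': S0 --a--> S1
  read 'b': S1 --b--> S0
  read 'a': S0 --a--> S1
  read 'a': S1 --a--> S1

Answer: S0, S0, S0, S1, S0, S1, S1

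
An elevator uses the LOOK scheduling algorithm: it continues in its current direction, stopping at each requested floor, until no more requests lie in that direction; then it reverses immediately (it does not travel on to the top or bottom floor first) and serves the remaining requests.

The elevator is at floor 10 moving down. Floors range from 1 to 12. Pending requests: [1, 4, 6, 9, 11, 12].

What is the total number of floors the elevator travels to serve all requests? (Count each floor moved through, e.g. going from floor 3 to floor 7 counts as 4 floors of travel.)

Start at floor 10 moving down, LOOK stop order: [9, 6, 4, 1, 11, 12]
  10 → 9: |9-10| = 1, total = 1
  9 → 6: |6-9| = 3, total = 4
  6 → 4: |4-6| = 2, total = 6
  4 → 1: |1-4| = 3, total = 9
  1 → 11: |11-1| = 10, total = 19
  11 → 12: |12-11| = 1, total = 20

Answer: 20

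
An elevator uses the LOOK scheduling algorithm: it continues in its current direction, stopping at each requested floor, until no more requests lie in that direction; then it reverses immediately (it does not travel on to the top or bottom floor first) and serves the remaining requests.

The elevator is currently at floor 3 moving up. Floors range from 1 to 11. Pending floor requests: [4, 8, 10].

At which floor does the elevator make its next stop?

Answer: 4

Derivation:
Current floor: 3, direction: up
Requests above: [4, 8, 10]
Requests below: []
Moving up and requests lie above → nearest above is min([4, 8, 10]) = 4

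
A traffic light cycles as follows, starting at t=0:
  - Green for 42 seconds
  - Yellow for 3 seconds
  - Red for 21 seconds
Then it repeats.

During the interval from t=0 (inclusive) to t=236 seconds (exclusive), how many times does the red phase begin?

Cycle = 42+3+21 = 66s
red phase starts at t = k*66 + 45 for k=0,1,2,...
Need k*66+45 < 236 → k < 2.894
k ∈ {0, ..., 2} → 3 starts

Answer: 3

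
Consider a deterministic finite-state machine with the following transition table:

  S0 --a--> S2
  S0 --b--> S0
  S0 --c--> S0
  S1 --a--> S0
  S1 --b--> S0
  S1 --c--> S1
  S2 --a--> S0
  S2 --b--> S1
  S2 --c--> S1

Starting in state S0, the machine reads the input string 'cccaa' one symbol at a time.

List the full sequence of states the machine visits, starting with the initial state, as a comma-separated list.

Start: S0
  read 'c': S0 --c--> S0
  read 'c': S0 --c--> S0
  read 'c': S0 --c--> S0
  read 'a': S0 --a--> S2
  read 'a': S2 --a--> S0

Answer: S0, S0, S0, S0, S2, S0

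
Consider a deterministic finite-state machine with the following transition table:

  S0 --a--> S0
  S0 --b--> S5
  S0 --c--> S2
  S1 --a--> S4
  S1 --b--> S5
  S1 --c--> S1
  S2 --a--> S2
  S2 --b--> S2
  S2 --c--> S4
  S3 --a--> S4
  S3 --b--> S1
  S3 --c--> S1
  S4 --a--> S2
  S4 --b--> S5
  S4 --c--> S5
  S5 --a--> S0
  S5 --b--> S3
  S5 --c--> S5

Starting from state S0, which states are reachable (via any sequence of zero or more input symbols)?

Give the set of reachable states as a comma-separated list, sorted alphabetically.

Answer: S0, S1, S2, S3, S4, S5

Derivation:
BFS from S0:
  visit S0: S0--a-->S0 (seen), S0--b-->S5 (new), S0--c-->S2 (new)
  visit S5: S5--a-->S0 (seen), S5--b-->S3 (new), S5--c-->S5 (seen)
  visit S2: S2--a-->S2 (seen), S2--b-->S2 (seen), S2--c-->S4 (new)
  visit S3: S3--a-->S4 (seen), S3--b-->S1 (new), S3--c-->S1 (seen)
  visit S4: S4--a-->S2 (seen), S4--b-->S5 (seen), S4--c-->S5 (seen)
  visit S1: S1--a-->S4 (seen), S1--b-->S5 (seen), S1--c-->S1 (seen)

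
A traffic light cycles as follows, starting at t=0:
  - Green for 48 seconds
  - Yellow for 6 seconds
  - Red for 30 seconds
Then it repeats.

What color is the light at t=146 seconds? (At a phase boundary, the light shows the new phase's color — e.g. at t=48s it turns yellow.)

Answer: red

Derivation:
Cycle length = 48 + 6 + 30 = 84s
t = 146, phase_t = 146 mod 84 = 62
62 >= 54 → RED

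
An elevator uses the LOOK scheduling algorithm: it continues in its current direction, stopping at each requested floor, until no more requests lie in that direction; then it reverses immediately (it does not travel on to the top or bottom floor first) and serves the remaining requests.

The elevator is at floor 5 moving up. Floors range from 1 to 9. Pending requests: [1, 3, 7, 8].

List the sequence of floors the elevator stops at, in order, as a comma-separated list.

Answer: 7, 8, 3, 1

Derivation:
Current: 5, moving UP
Serve above first (ascending): [7, 8]
Then reverse, serve below (descending): [3, 1]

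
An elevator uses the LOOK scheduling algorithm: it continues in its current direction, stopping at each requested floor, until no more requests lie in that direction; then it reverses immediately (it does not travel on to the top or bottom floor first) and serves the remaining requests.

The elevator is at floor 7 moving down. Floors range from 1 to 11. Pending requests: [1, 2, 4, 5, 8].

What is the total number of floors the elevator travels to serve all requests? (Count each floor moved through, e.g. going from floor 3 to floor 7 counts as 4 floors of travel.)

Start at floor 7 moving down, LOOK stop order: [5, 4, 2, 1, 8]
  7 → 5: |5-7| = 2, total = 2
  5 → 4: |4-5| = 1, total = 3
  4 → 2: |2-4| = 2, total = 5
  2 → 1: |1-2| = 1, total = 6
  1 → 8: |8-1| = 7, total = 13

Answer: 13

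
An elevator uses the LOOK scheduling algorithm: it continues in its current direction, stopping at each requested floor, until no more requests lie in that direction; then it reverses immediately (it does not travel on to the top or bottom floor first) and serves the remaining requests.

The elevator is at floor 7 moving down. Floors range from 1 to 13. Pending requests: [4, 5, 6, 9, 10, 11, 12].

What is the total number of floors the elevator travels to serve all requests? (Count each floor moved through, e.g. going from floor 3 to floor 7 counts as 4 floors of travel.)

Start at floor 7 moving down, LOOK stop order: [6, 5, 4, 9, 10, 11, 12]
  7 → 6: |6-7| = 1, total = 1
  6 → 5: |5-6| = 1, total = 2
  5 → 4: |4-5| = 1, total = 3
  4 → 9: |9-4| = 5, total = 8
  9 → 10: |10-9| = 1, total = 9
  10 → 11: |11-10| = 1, total = 10
  11 → 12: |12-11| = 1, total = 11

Answer: 11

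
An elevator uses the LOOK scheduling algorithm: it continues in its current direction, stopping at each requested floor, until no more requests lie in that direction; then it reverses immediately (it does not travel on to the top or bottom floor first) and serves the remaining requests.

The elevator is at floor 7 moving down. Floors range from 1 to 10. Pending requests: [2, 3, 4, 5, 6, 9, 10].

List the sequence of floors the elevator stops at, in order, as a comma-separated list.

Answer: 6, 5, 4, 3, 2, 9, 10

Derivation:
Current: 7, moving DOWN
Serve below first (descending): [6, 5, 4, 3, 2]
Then reverse, serve above (ascending): [9, 10]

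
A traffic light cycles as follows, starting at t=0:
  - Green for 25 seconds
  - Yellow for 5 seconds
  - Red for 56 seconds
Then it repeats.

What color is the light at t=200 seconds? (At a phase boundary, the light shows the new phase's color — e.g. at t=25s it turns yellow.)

Cycle length = 25 + 5 + 56 = 86s
t = 200, phase_t = 200 mod 86 = 28
25 <= 28 < 30 (yellow end) → YELLOW

Answer: yellow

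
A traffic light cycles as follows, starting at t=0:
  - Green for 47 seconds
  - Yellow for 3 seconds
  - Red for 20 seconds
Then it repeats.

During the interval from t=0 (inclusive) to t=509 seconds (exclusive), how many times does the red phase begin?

Answer: 7

Derivation:
Cycle = 47+3+20 = 70s
red phase starts at t = k*70 + 50 for k=0,1,2,...
Need k*70+50 < 509 → k < 6.557
k ∈ {0, ..., 6} → 7 starts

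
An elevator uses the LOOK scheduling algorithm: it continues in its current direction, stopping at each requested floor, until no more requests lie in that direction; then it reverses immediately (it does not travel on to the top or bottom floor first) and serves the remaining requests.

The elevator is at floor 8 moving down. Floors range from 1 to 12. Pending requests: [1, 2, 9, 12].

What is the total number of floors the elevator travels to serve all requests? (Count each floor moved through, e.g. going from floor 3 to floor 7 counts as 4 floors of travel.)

Answer: 18

Derivation:
Start at floor 8 moving down, LOOK stop order: [2, 1, 9, 12]
  8 → 2: |2-8| = 6, total = 6
  2 → 1: |1-2| = 1, total = 7
  1 → 9: |9-1| = 8, total = 15
  9 → 12: |12-9| = 3, total = 18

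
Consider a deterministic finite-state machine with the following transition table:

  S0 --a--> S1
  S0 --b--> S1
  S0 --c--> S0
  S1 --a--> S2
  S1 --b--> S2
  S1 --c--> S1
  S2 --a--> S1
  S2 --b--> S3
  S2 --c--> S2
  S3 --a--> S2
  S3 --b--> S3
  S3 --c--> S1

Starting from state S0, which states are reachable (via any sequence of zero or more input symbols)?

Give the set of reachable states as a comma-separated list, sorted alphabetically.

BFS from S0:
  visit S0: S0--a-->S1 (new), S0--b-->S1 (seen), S0--c-->S0 (seen)
  visit S1: S1--a-->S2 (new), S1--b-->S2 (seen), S1--c-->S1 (seen)
  visit S2: S2--a-->S1 (seen), S2--b-->S3 (new), S2--c-->S2 (seen)
  visit S3: S3--a-->S2 (seen), S3--b-->S3 (seen), S3--c-->S1 (seen)

Answer: S0, S1, S2, S3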